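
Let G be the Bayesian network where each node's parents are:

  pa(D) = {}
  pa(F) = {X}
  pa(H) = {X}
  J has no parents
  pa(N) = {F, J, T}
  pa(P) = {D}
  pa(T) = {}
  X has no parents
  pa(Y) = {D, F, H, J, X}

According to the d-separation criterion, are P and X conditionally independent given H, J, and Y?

Enumerating the 4 paths from P to X and testing each for blocking by {H, J, Y}:
Path 1: P ← D → Y ← J → N ← F ← X
  J is a fork here and J is conditioned on, so the path is blocked at J.
Path 2: P ← D → Y ← H ← X
  H is a chain here and H is conditioned on, so the path is blocked at H.
Path 3: P ← D → Y ← X
  D is a fork and D is not conditioned on; Y is a collider and Y is conditioned on, which opens it — no node blocks this path, so it is active.
Path 4: P ← D → Y ← F ← X
  D is a fork and D is not conditioned on; Y is a collider and Y is conditioned on, which opens it; F is a chain and F is not conditioned on — no node blocks this path, so it is active.
Because an active path exists, P and X are not d-separated.

No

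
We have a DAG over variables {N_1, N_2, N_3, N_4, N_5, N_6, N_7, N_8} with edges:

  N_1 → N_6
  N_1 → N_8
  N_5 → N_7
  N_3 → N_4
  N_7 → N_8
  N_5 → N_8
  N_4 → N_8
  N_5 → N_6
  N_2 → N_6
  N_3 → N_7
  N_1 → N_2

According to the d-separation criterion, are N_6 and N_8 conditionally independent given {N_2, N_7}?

No

There are 5 undirected paths between N_6 and N_8; checking each against the conditioning set {N_2, N_7}:
Path 1: N_6 ← N_1 → N_8
  N_1 is a fork and N_1 is not conditioned on — no node blocks this path, so it is active.
Path 2: N_6 ← N_5 → N_7 → N_8
  N_7 is a chain here and N_7 is conditioned on, so the path is blocked at N_7.
Path 3: N_6 ← N_5 → N_7 ← N_3 → N_4 → N_8
  N_5 is a fork and N_5 is not conditioned on; N_7 is a collider and N_7 is conditioned on, which opens it; N_3 is a fork and N_3 is not conditioned on; N_4 is a chain and N_4 is not conditioned on — no node blocks this path, so it is active.
Path 4: N_6 ← N_5 → N_8
  N_5 is a fork and N_5 is not conditioned on — no node blocks this path, so it is active.
Path 5: N_6 ← N_2 ← N_1 → N_8
  N_2 is a chain here and N_2 is conditioned on, so the path is blocked at N_2.
Since the path N_6 ← N_1 → N_8 is active, N_6 and N_8 are not d-separated given {N_2, N_7}.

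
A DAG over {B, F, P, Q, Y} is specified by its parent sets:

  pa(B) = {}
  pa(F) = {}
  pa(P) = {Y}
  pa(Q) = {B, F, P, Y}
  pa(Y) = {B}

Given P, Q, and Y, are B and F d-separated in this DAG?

No — B and F are not d-separated given {P, Q, Y}.

We examine all 3 paths between B and F:
Path 1: B → Q ← F
  Q is a collider and Q is conditioned on, which opens it — no node blocks this path, so it is active.
Path 2: B → Y → P → Q ← F
  Y is a chain here and Y is conditioned on, so the path is blocked at Y.
Path 3: B → Y → Q ← F
  Y is a chain here and Y is conditioned on, so the path is blocked at Y.
At least one path is unblocked, so d-separation fails.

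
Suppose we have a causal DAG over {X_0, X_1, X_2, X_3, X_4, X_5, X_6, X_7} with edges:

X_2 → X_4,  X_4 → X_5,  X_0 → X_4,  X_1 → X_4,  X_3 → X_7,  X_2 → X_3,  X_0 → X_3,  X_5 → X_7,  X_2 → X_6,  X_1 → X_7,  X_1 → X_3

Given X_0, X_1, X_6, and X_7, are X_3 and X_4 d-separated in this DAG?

No

We examine all 6 paths between X_3 and X_4:
Path 1: X_3 ← X_1 → X_4
  X_1 is a fork here and X_1 is conditioned on, so the path is blocked at X_1.
Path 2: X_3 ← X_1 → X_7 ← X_5 ← X_4
  X_1 is a fork here and X_1 is conditioned on, so the path is blocked at X_1.
Path 3: X_3 ← X_0 → X_4
  X_0 is a fork here and X_0 is conditioned on, so the path is blocked at X_0.
Path 4: X_3 → X_7 ← X_5 ← X_4
  X_7 is a collider and X_7 is conditioned on, which opens it; X_5 is a chain and X_5 is not conditioned on — no node blocks this path, so it is active.
Path 5: X_3 → X_7 ← X_1 → X_4
  X_1 is a fork here and X_1 is conditioned on, so the path is blocked at X_1.
Path 6: X_3 ← X_2 → X_4
  X_2 is a fork and X_2 is not conditioned on — no node blocks this path, so it is active.
Since the path X_3 → X_7 ← X_5 ← X_4 is active, X_3 and X_4 are not d-separated given {X_0, X_1, X_6, X_7}.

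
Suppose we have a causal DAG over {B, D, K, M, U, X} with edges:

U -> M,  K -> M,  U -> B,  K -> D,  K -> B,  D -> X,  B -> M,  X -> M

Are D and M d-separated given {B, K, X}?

We examine all 4 paths between D and M:
Path 1: D ← K → M
  K is a fork here and K is conditioned on, so the path is blocked at K.
Path 2: D ← K → B ← U → M
  K is a fork here and K is conditioned on, so the path is blocked at K.
Path 3: D ← K → B → M
  K is a fork here and K is conditioned on, so the path is blocked at K.
Path 4: D → X → M
  X is a chain here and X is conditioned on, so the path is blocked at X.
Since every path is blocked, d-separation holds.

Yes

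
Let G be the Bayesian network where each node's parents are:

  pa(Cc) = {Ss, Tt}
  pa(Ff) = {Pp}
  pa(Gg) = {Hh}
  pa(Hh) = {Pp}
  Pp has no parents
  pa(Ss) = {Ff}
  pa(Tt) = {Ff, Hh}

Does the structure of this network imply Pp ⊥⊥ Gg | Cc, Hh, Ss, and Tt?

Yes

3 paths connect Pp and Gg; each must be blocked for d-separation to hold:
Path 1: Pp → Ff → Ss → Cc ← Tt ← Hh → Gg
  Ss is a chain here and Ss is conditioned on, so the path is blocked at Ss.
Path 2: Pp → Ff → Tt ← Hh → Gg
  Hh is a fork here and Hh is conditioned on, so the path is blocked at Hh.
Path 3: Pp → Hh → Gg
  Hh is a chain here and Hh is conditioned on, so the path is blocked at Hh.
All paths are blocked; Pp ⊥ Gg | {Cc, Hh, Ss, Tt} holds.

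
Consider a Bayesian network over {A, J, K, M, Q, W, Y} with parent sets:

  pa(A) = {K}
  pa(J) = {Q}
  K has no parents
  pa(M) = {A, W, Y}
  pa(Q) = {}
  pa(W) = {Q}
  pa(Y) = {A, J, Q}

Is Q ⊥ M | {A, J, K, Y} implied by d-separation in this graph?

No

We examine all 5 paths between Q and M:
  1. Q → J → Y ← A → M — J:chain[blocks]; Y:collider[open]; A:fork[blocks] ⇒ blocked
  2. Q → J → Y → M — J:chain[blocks]; Y:chain[blocks] ⇒ blocked
  3. Q → Y ← A → M — Y:collider[open]; A:fork[blocks] ⇒ blocked
  4. Q → Y → M — Y:chain[blocks] ⇒ blocked
  5. Q → W → M — W:chain[open] ⇒ active
Because an active path exists, Q and M are not d-separated.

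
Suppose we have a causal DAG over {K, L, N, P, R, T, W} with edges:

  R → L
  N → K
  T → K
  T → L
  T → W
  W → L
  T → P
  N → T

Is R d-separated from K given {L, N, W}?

No

We examine all 4 paths between R and K:
  1. R → L ← T ← N → K — L:collider[open]; T:chain[open]; N:fork[blocks] ⇒ blocked
  2. R → L ← T → K — L:collider[open]; T:fork[open] ⇒ active
  3. R → L ← W ← T ← N → K — L:collider[open]; W:chain[blocks]; T:chain[open]; N:fork[blocks] ⇒ blocked
  4. R → L ← W ← T → K — L:collider[open]; W:chain[blocks]; T:fork[open] ⇒ blocked
Because an active path exists, R and K are not d-separated.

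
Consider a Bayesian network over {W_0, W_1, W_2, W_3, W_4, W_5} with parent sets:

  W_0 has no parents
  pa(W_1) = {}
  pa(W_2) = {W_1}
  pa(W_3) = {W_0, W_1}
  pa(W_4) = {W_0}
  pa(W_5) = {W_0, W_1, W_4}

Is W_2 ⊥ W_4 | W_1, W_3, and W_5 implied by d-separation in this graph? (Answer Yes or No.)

Yes

There are 4 undirected paths between W_2 and W_4; checking each against the conditioning set {W_1, W_3, W_5}:
Path 1: W_2 ← W_1 → W_5 ← W_0 → W_4
  W_1 is a fork here and W_1 is conditioned on, so the path is blocked at W_1.
Path 2: W_2 ← W_1 → W_5 ← W_4
  W_1 is a fork here and W_1 is conditioned on, so the path is blocked at W_1.
Path 3: W_2 ← W_1 → W_3 ← W_0 → W_4
  W_1 is a fork here and W_1 is conditioned on, so the path is blocked at W_1.
Path 4: W_2 ← W_1 → W_3 ← W_0 → W_5 ← W_4
  W_1 is a fork here and W_1 is conditioned on, so the path is blocked at W_1.
Every path is blocked, so W_2 and W_4 are d-separated given {W_1, W_3, W_5}.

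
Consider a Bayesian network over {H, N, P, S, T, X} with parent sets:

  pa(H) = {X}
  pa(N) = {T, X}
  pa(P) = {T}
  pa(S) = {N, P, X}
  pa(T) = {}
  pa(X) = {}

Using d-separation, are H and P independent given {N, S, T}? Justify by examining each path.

No — H and P are not d-separated given {N, S, T}.

Enumerating the 4 paths from H to P and testing each for blocking by {N, S, T}:
  1. H ← X → S ← P — X:fork[open]; S:collider[open] ⇒ active
  2. H ← X → S ← N ← T → P — X:fork[open]; S:collider[open]; N:chain[blocks]; T:fork[blocks] ⇒ blocked
  3. H ← X → N ← T → P — X:fork[open]; N:collider[open]; T:fork[blocks] ⇒ blocked
  4. H ← X → N → S ← P — X:fork[open]; N:chain[blocks]; S:collider[open] ⇒ blocked
Since the path H ← X → S ← P is active, H and P are not d-separated given {N, S, T}.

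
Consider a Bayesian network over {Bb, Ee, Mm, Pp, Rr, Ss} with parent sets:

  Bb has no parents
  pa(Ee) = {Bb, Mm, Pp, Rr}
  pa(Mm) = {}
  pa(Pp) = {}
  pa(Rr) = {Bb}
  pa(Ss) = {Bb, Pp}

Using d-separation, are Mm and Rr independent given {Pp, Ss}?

Yes

3 paths connect Mm and Rr; each must be blocked for d-separation to hold:
  1. Mm → Ee ← Rr — Ee:collider[blocks] ⇒ blocked
  2. Mm → Ee ← Pp → Ss ← Bb → Rr — Ee:collider[blocks]; Pp:fork[blocks]; Ss:collider[open]; Bb:fork[open] ⇒ blocked
  3. Mm → Ee ← Bb → Rr — Ee:collider[blocks]; Bb:fork[open] ⇒ blocked
Every path is blocked, so Mm and Rr are d-separated given {Pp, Ss}.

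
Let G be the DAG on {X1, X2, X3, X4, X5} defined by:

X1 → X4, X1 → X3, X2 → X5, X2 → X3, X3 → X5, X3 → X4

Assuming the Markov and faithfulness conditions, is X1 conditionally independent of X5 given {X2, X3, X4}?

Yes

Enumerating the 4 paths from X1 to X5 and testing each for blocking by {X2, X3, X4}:
Path 1: X1 → X4 ← X3 → X5
  X3 is a fork here and X3 is conditioned on, so the path is blocked at X3.
Path 2: X1 → X4 ← X3 ← X2 → X5
  X3 is a chain here and X3 is conditioned on, so the path is blocked at X3.
Path 3: X1 → X3 → X5
  X3 is a chain here and X3 is conditioned on, so the path is blocked at X3.
Path 4: X1 → X3 ← X2 → X5
  X2 is a fork here and X2 is conditioned on, so the path is blocked at X2.
Since every path is blocked, d-separation holds.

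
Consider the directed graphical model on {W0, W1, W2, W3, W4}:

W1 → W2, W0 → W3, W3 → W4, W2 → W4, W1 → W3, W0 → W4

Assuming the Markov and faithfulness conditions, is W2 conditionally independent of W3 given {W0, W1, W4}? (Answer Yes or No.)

No

Enumerating the 3 paths from W2 to W3 and testing each for blocking by {W0, W1, W4}:
Path 1: W2 → W4 ← W3
  W4 is a collider and W4 is conditioned on, which opens it — no node blocks this path, so it is active.
Path 2: W2 → W4 ← W0 → W3
  W0 is a fork here and W0 is conditioned on, so the path is blocked at W0.
Path 3: W2 ← W1 → W3
  W1 is a fork here and W1 is conditioned on, so the path is blocked at W1.
Because an active path exists, W2 and W3 are not d-separated.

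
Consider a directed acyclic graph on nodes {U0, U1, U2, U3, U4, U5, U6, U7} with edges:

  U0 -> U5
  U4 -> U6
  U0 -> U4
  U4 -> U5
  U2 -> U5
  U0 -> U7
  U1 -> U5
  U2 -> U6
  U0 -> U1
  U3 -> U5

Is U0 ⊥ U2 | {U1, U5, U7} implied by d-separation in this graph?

No

We examine all 6 paths between U0 and U2:
  1. U0 → U1 → U5 ← U2 — U1:chain[blocks]; U5:collider[open] ⇒ blocked
  2. U0 → U1 → U5 ← U4 → U6 ← U2 — U1:chain[blocks]; U5:collider[open]; U4:fork[open]; U6:collider[blocks] ⇒ blocked
  3. U0 → U5 ← U2 — U5:collider[open] ⇒ active
  4. U0 → U5 ← U4 → U6 ← U2 — U5:collider[open]; U4:fork[open]; U6:collider[blocks] ⇒ blocked
  5. U0 → U4 → U6 ← U2 — U4:chain[open]; U6:collider[blocks] ⇒ blocked
  6. U0 → U4 → U5 ← U2 — U4:chain[open]; U5:collider[open] ⇒ active
Since the path U0 → U5 ← U2 is active, U0 and U2 are not d-separated given {U1, U5, U7}.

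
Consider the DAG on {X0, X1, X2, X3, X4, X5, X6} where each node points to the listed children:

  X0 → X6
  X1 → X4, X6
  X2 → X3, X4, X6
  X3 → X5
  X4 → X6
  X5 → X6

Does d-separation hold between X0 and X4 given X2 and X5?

Yes

We examine all 4 paths between X0 and X4:
Path 1: X0 → X6 ← X1 → X4
  X6 is a collider here and neither X6 nor any of its descendants is conditioned on, so the collider stays closed — the path is blocked at X6.
Path 2: X0 → X6 ← X5 ← X3 ← X2 → X4
  X6 is a collider here and neither X6 nor any of its descendants is conditioned on, so the collider stays closed — the path is blocked at X6.
Path 3: X0 → X6 ← X4
  X6 is a collider here and neither X6 nor any of its descendants is conditioned on, so the collider stays closed — the path is blocked at X6.
Path 4: X0 → X6 ← X2 → X4
  X6 is a collider here and neither X6 nor any of its descendants is conditioned on, so the collider stays closed — the path is blocked at X6.
Since every path is blocked, d-separation holds.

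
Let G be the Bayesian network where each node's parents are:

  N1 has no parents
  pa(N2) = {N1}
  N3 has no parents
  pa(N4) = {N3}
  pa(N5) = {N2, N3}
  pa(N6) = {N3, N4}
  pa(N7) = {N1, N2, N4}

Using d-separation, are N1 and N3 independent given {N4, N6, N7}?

Enumerating the 6 paths from N1 to N3 and testing each for blocking by {N4, N6, N7}:
Path 1: N1 → N7 ← N2 → N5 ← N3
  N5 is a collider here and neither N5 nor any of its descendants is conditioned on, so the collider stays closed — the path is blocked at N5.
Path 2: N1 → N7 ← N4 ← N3
  N4 is a chain here and N4 is conditioned on, so the path is blocked at N4.
Path 3: N1 → N7 ← N4 → N6 ← N3
  N4 is a fork here and N4 is conditioned on, so the path is blocked at N4.
Path 4: N1 → N2 → N7 ← N4 ← N3
  N4 is a chain here and N4 is conditioned on, so the path is blocked at N4.
Path 5: N1 → N2 → N7 ← N4 → N6 ← N3
  N4 is a fork here and N4 is conditioned on, so the path is blocked at N4.
Path 6: N1 → N2 → N5 ← N3
  N5 is a collider here and neither N5 nor any of its descendants is conditioned on, so the collider stays closed — the path is blocked at N5.
Since every path is blocked, d-separation holds.

Yes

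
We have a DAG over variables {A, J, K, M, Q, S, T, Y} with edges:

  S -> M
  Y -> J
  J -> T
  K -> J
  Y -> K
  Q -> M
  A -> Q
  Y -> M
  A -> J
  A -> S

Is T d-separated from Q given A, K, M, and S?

We examine all 6 paths between T and Q:
Path 1: T ← J ← A → Q
  A is a fork here and A is conditioned on, so the path is blocked at A.
Path 2: T ← J ← A → S → M ← Q
  A is a fork here and A is conditioned on, so the path is blocked at A.
Path 3: T ← J ← K ← Y → M ← Q
  K is a chain here and K is conditioned on, so the path is blocked at K.
Path 4: T ← J ← K ← Y → M ← S ← A → Q
  K is a chain here and K is conditioned on, so the path is blocked at K.
Path 5: T ← J ← Y → M ← Q
  J is a chain and J is not conditioned on; Y is a fork and Y is not conditioned on; M is a collider and M is conditioned on, which opens it — no node blocks this path, so it is active.
Path 6: T ← J ← Y → M ← S ← A → Q
  S is a chain here and S is conditioned on, so the path is blocked at S.
Because an active path exists, T and Q are not d-separated.

No — T and Q are not d-separated given {A, K, M, S}.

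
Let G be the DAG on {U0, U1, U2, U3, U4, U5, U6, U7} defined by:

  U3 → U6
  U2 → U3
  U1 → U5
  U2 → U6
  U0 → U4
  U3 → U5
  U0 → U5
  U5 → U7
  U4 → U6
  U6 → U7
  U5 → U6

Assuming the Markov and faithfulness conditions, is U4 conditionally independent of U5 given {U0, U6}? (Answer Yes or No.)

No

Enumerating the 5 paths from U4 to U5 and testing each for blocking by {U0, U6}:
Path 1: U4 ← U0 → U5
  U0 is a fork here and U0 is conditioned on, so the path is blocked at U0.
Path 2: U4 → U6 ← U5
  U6 is a collider and U6 is conditioned on, which opens it — no node blocks this path, so it is active.
Path 3: U4 → U6 ← U3 → U5
  U6 is a collider and U6 is conditioned on, which opens it; U3 is a fork and U3 is not conditioned on — no node blocks this path, so it is active.
Path 4: U4 → U6 ← U2 → U3 → U5
  U6 is a collider and U6 is conditioned on, which opens it; U2 is a fork and U2 is not conditioned on; U3 is a chain and U3 is not conditioned on — no node blocks this path, so it is active.
Path 5: U4 → U6 → U7 ← U5
  U6 is a chain here and U6 is conditioned on, so the path is blocked at U6.
At least one path is unblocked, so d-separation fails.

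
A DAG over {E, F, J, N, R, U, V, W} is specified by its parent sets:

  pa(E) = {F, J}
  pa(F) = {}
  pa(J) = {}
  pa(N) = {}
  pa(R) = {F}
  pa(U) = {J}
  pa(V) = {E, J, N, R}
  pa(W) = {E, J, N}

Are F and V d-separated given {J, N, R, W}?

6 paths connect F and V; each must be blocked for d-separation to hold:
  1. F → R → V — R:chain[blocks] ⇒ blocked
  2. F → E → W ← J → V — E:chain[open]; W:collider[open]; J:fork[blocks] ⇒ blocked
  3. F → E → W ← N → V — E:chain[open]; W:collider[open]; N:fork[blocks] ⇒ blocked
  4. F → E ← J → W ← N → V — E:collider[open]; J:fork[blocks]; W:collider[open]; N:fork[blocks] ⇒ blocked
  5. F → E ← J → V — E:collider[open]; J:fork[blocks] ⇒ blocked
  6. F → E → V — E:chain[open] ⇒ active
Since the path F → E → V is active, F and V are not d-separated given {J, N, R, W}.

No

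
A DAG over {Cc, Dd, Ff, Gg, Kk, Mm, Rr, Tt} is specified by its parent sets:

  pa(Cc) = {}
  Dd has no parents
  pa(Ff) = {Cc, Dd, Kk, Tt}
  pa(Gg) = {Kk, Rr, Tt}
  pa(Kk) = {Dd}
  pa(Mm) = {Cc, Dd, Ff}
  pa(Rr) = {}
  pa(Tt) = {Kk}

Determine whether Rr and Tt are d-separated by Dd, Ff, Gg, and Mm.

No

Enumerating the 6 paths from Rr to Tt and testing each for blocking by {Dd, Ff, Gg, Mm}:
  1. Rr → Gg ← Tt — Gg:collider[open] ⇒ active
  2. Rr → Gg ← Kk ← Dd → Mm ← Cc → Ff ← Tt — Gg:collider[open]; Kk:chain[open]; Dd:fork[blocks]; Mm:collider[open]; Cc:fork[open]; Ff:collider[open] ⇒ blocked
  3. Rr → Gg ← Kk ← Dd → Mm ← Ff ← Tt — Gg:collider[open]; Kk:chain[open]; Dd:fork[blocks]; Mm:collider[open]; Ff:chain[blocks] ⇒ blocked
  4. Rr → Gg ← Kk ← Dd → Ff ← Tt — Gg:collider[open]; Kk:chain[open]; Dd:fork[blocks]; Ff:collider[open] ⇒ blocked
  5. Rr → Gg ← Kk → Tt — Gg:collider[open]; Kk:fork[open] ⇒ active
  6. Rr → Gg ← Kk → Ff ← Tt — Gg:collider[open]; Kk:fork[open]; Ff:collider[open] ⇒ active
Since the path Rr → Gg ← Tt is active, Rr and Tt are not d-separated given {Dd, Ff, Gg, Mm}.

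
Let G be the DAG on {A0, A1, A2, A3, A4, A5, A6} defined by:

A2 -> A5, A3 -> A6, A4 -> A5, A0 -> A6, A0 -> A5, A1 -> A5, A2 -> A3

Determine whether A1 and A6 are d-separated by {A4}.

Yes — A1 and A6 are d-separated given {A4}.

2 paths connect A1 and A6; each must be blocked for d-separation to hold:
  1. A1 → A5 ← A0 → A6 — A5:collider[blocks]; A0:fork[open] ⇒ blocked
  2. A1 → A5 ← A2 → A3 → A6 — A5:collider[blocks]; A2:fork[open]; A3:chain[open] ⇒ blocked
Every path is blocked, so A1 and A6 are d-separated given {A4}.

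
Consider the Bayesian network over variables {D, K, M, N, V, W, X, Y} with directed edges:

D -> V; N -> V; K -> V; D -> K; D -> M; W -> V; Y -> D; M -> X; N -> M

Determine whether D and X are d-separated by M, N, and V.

There are 3 undirected paths between D and X; checking each against the conditioning set {M, N, V}:
Path 1: D → K → V ← N → M → X
  N is a fork here and N is conditioned on, so the path is blocked at N.
Path 2: D → V ← N → M → X
  N is a fork here and N is conditioned on, so the path is blocked at N.
Path 3: D → M → X
  M is a chain here and M is conditioned on, so the path is blocked at M.
All paths are blocked; D ⊥ X | {M, N, V} holds.

Yes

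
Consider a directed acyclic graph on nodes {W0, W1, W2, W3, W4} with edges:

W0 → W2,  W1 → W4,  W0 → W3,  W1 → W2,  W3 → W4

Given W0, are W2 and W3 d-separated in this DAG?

Yes

We examine all 2 paths between W2 and W3:
  1. W2 ← W0 → W3 — W0:fork[blocks] ⇒ blocked
  2. W2 ← W1 → W4 ← W3 — W1:fork[open]; W4:collider[blocks] ⇒ blocked
Since every path is blocked, d-separation holds.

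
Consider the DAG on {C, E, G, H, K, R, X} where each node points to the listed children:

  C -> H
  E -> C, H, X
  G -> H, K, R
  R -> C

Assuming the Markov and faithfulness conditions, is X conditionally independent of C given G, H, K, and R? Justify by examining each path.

Enumerating the 3 paths from X to C and testing each for blocking by {G, H, K, R}:
  1. X ← E → H ← G → R → C — E:fork[open]; H:collider[open]; G:fork[blocks]; R:chain[blocks] ⇒ blocked
  2. X ← E → H ← C — E:fork[open]; H:collider[open] ⇒ active
  3. X ← E → C — E:fork[open] ⇒ active
At least one path is unblocked, so d-separation fails.

No — X and C are not d-separated given {G, H, K, R}.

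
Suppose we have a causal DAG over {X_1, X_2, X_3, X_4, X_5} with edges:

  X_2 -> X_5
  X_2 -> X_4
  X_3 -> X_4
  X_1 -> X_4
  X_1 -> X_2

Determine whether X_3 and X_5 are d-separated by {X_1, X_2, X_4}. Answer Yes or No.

Yes — X_3 and X_5 are d-separated given {X_1, X_2, X_4}.

Enumerating the 2 paths from X_3 to X_5 and testing each for blocking by {X_1, X_2, X_4}:
Path 1: X_3 → X_4 ← X_2 → X_5
  X_2 is a fork here and X_2 is conditioned on, so the path is blocked at X_2.
Path 2: X_3 → X_4 ← X_1 → X_2 → X_5
  X_1 is a fork here and X_1 is conditioned on, so the path is blocked at X_1.
All paths are blocked; X_3 ⊥ X_5 | {X_1, X_2, X_4} holds.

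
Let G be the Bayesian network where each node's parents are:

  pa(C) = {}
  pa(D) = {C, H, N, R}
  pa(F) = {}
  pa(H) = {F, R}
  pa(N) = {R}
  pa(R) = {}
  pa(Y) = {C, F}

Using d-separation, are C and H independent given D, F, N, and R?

Enumerating the 4 paths from C to H and testing each for blocking by {D, F, N, R}:
Path 1: C → Y ← F → H
  Y is a collider here and neither Y nor any of its descendants is conditioned on, so the collider stays closed — the path is blocked at Y.
Path 2: C → D ← H
  D is a collider and D is conditioned on, which opens it — no node blocks this path, so it is active.
Path 3: C → D ← N ← R → H
  N is a chain here and N is conditioned on, so the path is blocked at N.
Path 4: C → D ← R → H
  R is a fork here and R is conditioned on, so the path is blocked at R.
Because an active path exists, C and H are not d-separated.

No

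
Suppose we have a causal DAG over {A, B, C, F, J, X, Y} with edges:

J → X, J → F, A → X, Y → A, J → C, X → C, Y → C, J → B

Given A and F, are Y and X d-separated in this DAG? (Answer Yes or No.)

Yes — Y and X are d-separated given {A, F}.

Enumerating the 3 paths from Y to X and testing each for blocking by {A, F}:
Path 1: Y → A → X
  A is a chain here and A is conditioned on, so the path is blocked at A.
Path 2: Y → C ← J → X
  C is a collider here and neither C nor any of its descendants is conditioned on, so the collider stays closed — the path is blocked at C.
Path 3: Y → C ← X
  C is a collider here and neither C nor any of its descendants is conditioned on, so the collider stays closed — the path is blocked at C.
Since every path is blocked, d-separation holds.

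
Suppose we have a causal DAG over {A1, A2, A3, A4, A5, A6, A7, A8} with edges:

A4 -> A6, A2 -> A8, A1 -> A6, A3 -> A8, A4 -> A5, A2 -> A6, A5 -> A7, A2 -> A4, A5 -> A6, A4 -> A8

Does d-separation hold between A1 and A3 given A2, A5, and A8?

There are 6 undirected paths between A1 and A3; checking each against the conditioning set {A2, A5, A8}:
Path 1: A1 → A6 ← A5 ← A4 → A8 ← A3
  A6 is a collider here and neither A6 nor any of its descendants is conditioned on, so the collider stays closed — the path is blocked at A6.
Path 2: A1 → A6 ← A5 ← A4 ← A2 → A8 ← A3
  A6 is a collider here and neither A6 nor any of its descendants is conditioned on, so the collider stays closed — the path is blocked at A6.
Path 3: A1 → A6 ← A2 → A8 ← A3
  A6 is a collider here and neither A6 nor any of its descendants is conditioned on, so the collider stays closed — the path is blocked at A6.
Path 4: A1 → A6 ← A2 → A4 → A8 ← A3
  A6 is a collider here and neither A6 nor any of its descendants is conditioned on, so the collider stays closed — the path is blocked at A6.
Path 5: A1 → A6 ← A4 → A8 ← A3
  A6 is a collider here and neither A6 nor any of its descendants is conditioned on, so the collider stays closed — the path is blocked at A6.
Path 6: A1 → A6 ← A4 ← A2 → A8 ← A3
  A6 is a collider here and neither A6 nor any of its descendants is conditioned on, so the collider stays closed — the path is blocked at A6.
Every path is blocked, so A1 and A3 are d-separated given {A2, A5, A8}.

Yes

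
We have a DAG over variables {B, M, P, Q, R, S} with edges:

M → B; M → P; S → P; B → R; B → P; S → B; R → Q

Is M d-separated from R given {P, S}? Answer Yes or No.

There are 3 undirected paths between M and R; checking each against the conditioning set {P, S}:
Path 1: M → P ← B → R
  P is a collider and P is conditioned on, which opens it; B is a fork and B is not conditioned on — no node blocks this path, so it is active.
Path 2: M → P ← S → B → R
  S is a fork here and S is conditioned on, so the path is blocked at S.
Path 3: M → B → R
  B is a chain and B is not conditioned on — no node blocks this path, so it is active.
Since the path M → P ← B → R is active, M and R are not d-separated given {P, S}.

No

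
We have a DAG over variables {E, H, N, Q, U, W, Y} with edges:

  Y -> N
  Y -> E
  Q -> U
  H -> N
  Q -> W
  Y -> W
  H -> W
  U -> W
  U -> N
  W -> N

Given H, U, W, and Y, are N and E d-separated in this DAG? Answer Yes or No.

Yes

There are 5 undirected paths between N and E; checking each against the conditioning set {H, U, W, Y}:
Path 1: N ← H → W ← Y → E
  H is a fork here and H is conditioned on, so the path is blocked at H.
Path 2: N ← U ← Q → W ← Y → E
  U is a chain here and U is conditioned on, so the path is blocked at U.
Path 3: N ← U → W ← Y → E
  U is a fork here and U is conditioned on, so the path is blocked at U.
Path 4: N ← Y → E
  Y is a fork here and Y is conditioned on, so the path is blocked at Y.
Path 5: N ← W ← Y → E
  W is a chain here and W is conditioned on, so the path is blocked at W.
Since every path is blocked, d-separation holds.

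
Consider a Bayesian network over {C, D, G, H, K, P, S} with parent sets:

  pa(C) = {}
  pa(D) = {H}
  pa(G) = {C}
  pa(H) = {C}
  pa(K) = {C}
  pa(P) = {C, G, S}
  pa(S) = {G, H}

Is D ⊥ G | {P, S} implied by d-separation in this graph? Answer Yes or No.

There are 6 undirected paths between D and G; checking each against the conditioning set {P, S}:
Path 1: D ← H ← C → P ← S ← G
  S is a chain here and S is conditioned on, so the path is blocked at S.
Path 2: D ← H ← C → P ← G
  H is a chain and H is not conditioned on; C is a fork and C is not conditioned on; P is a collider and P is conditioned on, which opens it — no node blocks this path, so it is active.
Path 3: D ← H ← C → G
  H is a chain and H is not conditioned on; C is a fork and C is not conditioned on — no node blocks this path, so it is active.
Path 4: D ← H → S → P ← C → G
  S is a chain here and S is conditioned on, so the path is blocked at S.
Path 5: D ← H → S → P ← G
  S is a chain here and S is conditioned on, so the path is blocked at S.
Path 6: D ← H → S ← G
  H is a fork and H is not conditioned on; S is a collider and S is conditioned on, which opens it — no node blocks this path, so it is active.
At least one path is unblocked, so d-separation fails.

No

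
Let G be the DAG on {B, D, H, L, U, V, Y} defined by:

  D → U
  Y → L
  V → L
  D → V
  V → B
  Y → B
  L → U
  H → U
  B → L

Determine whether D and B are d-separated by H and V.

There are 6 undirected paths between D and B; checking each against the conditioning set {H, V}:
  1. D → V → L ← Y → B — V:chain[blocks]; L:collider[blocks]; Y:fork[open] ⇒ blocked
  2. D → V → L ← B — V:chain[blocks]; L:collider[blocks] ⇒ blocked
  3. D → V → B — V:chain[blocks] ⇒ blocked
  4. D → U ← L ← Y → B — U:collider[blocks]; L:chain[open]; Y:fork[open] ⇒ blocked
  5. D → U ← L ← V → B — U:collider[blocks]; L:chain[open]; V:fork[blocks] ⇒ blocked
  6. D → U ← L ← B — U:collider[blocks]; L:chain[open] ⇒ blocked
All paths are blocked; D ⊥ B | {H, V} holds.

Yes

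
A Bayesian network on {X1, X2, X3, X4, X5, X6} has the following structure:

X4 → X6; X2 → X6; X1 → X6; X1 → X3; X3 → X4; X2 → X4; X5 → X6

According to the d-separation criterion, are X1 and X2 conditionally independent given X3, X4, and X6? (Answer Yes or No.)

There are 4 undirected paths between X1 and X2; checking each against the conditioning set {X3, X4, X6}:
  1. X1 → X6 ← X2 — X6:collider[open] ⇒ active
  2. X1 → X6 ← X4 ← X2 — X6:collider[open]; X4:chain[blocks] ⇒ blocked
  3. X1 → X3 → X4 → X6 ← X2 — X3:chain[blocks]; X4:chain[blocks]; X6:collider[open] ⇒ blocked
  4. X1 → X3 → X4 ← X2 — X3:chain[blocks]; X4:collider[open] ⇒ blocked
At least one path is unblocked, so d-separation fails.

No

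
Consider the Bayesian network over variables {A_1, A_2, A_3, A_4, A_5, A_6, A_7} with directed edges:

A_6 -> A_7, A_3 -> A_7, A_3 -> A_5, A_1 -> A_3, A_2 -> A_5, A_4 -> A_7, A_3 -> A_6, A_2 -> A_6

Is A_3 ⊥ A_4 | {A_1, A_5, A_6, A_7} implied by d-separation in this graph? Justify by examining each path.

We examine all 3 paths between A_3 and A_4:
  1. A_3 → A_6 → A_7 ← A_4 — A_6:chain[blocks]; A_7:collider[open] ⇒ blocked
  2. A_3 → A_7 ← A_4 — A_7:collider[open] ⇒ active
  3. A_3 → A_5 ← A_2 → A_6 → A_7 ← A_4 — A_5:collider[open]; A_2:fork[open]; A_6:chain[blocks]; A_7:collider[open] ⇒ blocked
Because an active path exists, A_3 and A_4 are not d-separated.

No — A_3 and A_4 are not d-separated given {A_1, A_5, A_6, A_7}.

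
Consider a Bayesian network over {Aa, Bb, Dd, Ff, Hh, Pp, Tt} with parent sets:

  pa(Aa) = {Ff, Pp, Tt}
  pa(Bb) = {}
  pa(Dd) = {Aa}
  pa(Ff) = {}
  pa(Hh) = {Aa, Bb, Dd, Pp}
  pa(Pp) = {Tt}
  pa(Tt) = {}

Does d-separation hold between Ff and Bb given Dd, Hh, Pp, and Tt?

We examine all 4 paths between Ff and Bb:
Path 1: Ff → Aa ← Tt → Pp → Hh ← Bb
  Tt is a fork here and Tt is conditioned on, so the path is blocked at Tt.
Path 2: Ff → Aa → Dd → Hh ← Bb
  Dd is a chain here and Dd is conditioned on, so the path is blocked at Dd.
Path 3: Ff → Aa → Hh ← Bb
  Aa is a chain and Aa is not conditioned on; Hh is a collider and Hh is conditioned on, which opens it — no node blocks this path, so it is active.
Path 4: Ff → Aa ← Pp → Hh ← Bb
  Pp is a fork here and Pp is conditioned on, so the path is blocked at Pp.
Because an active path exists, Ff and Bb are not d-separated.

No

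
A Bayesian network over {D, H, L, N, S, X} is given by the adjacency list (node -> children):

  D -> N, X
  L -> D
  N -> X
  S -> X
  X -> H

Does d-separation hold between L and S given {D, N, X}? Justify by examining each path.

Yes

We examine all 2 paths between L and S:
Path 1: L → D → N → X ← S
  D is a chain here and D is conditioned on, so the path is blocked at D.
Path 2: L → D → X ← S
  D is a chain here and D is conditioned on, so the path is blocked at D.
Every path is blocked, so L and S are d-separated given {D, N, X}.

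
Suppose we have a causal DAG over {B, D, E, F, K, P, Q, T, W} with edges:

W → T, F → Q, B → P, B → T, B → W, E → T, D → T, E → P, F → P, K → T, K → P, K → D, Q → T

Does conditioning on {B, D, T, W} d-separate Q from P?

No

Enumerating the 6 paths from Q to P and testing each for blocking by {B, D, T, W}:
  1. Q → T ← K → P — T:collider[open]; K:fork[open] ⇒ active
  2. Q → T ← B → P — T:collider[open]; B:fork[blocks] ⇒ blocked
  3. Q → T ← D ← K → P — T:collider[open]; D:chain[blocks]; K:fork[open] ⇒ blocked
  4. Q → T ← E → P — T:collider[open]; E:fork[open] ⇒ active
  5. Q → T ← W ← B → P — T:collider[open]; W:chain[blocks]; B:fork[blocks] ⇒ blocked
  6. Q ← F → P — F:fork[open] ⇒ active
Because an active path exists, Q and P are not d-separated.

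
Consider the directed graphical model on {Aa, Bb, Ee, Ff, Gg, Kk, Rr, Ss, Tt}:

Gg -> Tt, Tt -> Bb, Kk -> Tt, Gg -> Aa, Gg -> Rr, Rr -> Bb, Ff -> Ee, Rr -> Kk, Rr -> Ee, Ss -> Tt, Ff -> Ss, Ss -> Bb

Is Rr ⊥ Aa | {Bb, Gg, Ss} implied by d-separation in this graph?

We examine all 6 paths between Rr and Aa:
Path 1: Rr → Kk → Tt ← Gg → Aa
  Gg is a fork here and Gg is conditioned on, so the path is blocked at Gg.
Path 2: Rr → Ee ← Ff → Ss → Bb ← Tt ← Gg → Aa
  Ee is a collider here and neither Ee nor any of its descendants is conditioned on, so the collider stays closed — the path is blocked at Ee.
Path 3: Rr → Ee ← Ff → Ss → Tt ← Gg → Aa
  Ee is a collider here and neither Ee nor any of its descendants is conditioned on, so the collider stays closed — the path is blocked at Ee.
Path 4: Rr → Bb ← Ss → Tt ← Gg → Aa
  Ss is a fork here and Ss is conditioned on, so the path is blocked at Ss.
Path 5: Rr → Bb ← Tt ← Gg → Aa
  Gg is a fork here and Gg is conditioned on, so the path is blocked at Gg.
Path 6: Rr ← Gg → Aa
  Gg is a fork here and Gg is conditioned on, so the path is blocked at Gg.
Since every path is blocked, d-separation holds.

Yes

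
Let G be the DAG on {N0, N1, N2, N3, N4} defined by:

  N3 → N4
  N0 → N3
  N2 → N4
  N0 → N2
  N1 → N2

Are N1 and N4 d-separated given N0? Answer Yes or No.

No

There are 2 undirected paths between N1 and N4; checking each against the conditioning set {N0}:
Path 1: N1 → N2 → N4
  N2 is a chain and N2 is not conditioned on — no node blocks this path, so it is active.
Path 2: N1 → N2 ← N0 → N3 → N4
  N2 is a collider here and neither N2 nor any of its descendants is conditioned on, so the collider stays closed — the path is blocked at N2.
At least one path is unblocked, so d-separation fails.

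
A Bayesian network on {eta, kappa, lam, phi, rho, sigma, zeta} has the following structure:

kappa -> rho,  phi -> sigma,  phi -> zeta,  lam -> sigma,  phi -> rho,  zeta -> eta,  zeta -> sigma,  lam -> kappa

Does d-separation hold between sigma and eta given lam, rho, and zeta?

Enumerating the 3 paths from sigma to eta and testing each for blocking by {lam, rho, zeta}:
  1. sigma ← zeta → eta — zeta:fork[blocks] ⇒ blocked
  2. sigma ← phi → zeta → eta — phi:fork[open]; zeta:chain[blocks] ⇒ blocked
  3. sigma ← lam → kappa → rho ← phi → zeta → eta — lam:fork[blocks]; kappa:chain[open]; rho:collider[open]; phi:fork[open]; zeta:chain[blocks] ⇒ blocked
All paths are blocked; sigma ⊥ eta | {lam, rho, zeta} holds.

Yes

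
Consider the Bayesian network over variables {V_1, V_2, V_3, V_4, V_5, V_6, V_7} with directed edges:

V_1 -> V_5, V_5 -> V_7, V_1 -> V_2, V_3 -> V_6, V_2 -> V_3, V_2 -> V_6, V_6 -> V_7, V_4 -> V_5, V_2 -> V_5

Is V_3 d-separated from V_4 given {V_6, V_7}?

No

There are 6 undirected paths between V_3 and V_4; checking each against the conditioning set {V_6, V_7}:
Path 1: V_3 ← V_2 → V_5 ← V_4
  V_2 is a fork and V_2 is not conditioned on; V_5 is a collider and its descendant V_7 is conditioned on, which opens it — no node blocks this path, so it is active.
Path 2: V_3 ← V_2 → V_6 → V_7 ← V_5 ← V_4
  V_6 is a chain here and V_6 is conditioned on, so the path is blocked at V_6.
Path 3: V_3 ← V_2 ← V_1 → V_5 ← V_4
  V_2 is a chain and V_2 is not conditioned on; V_1 is a fork and V_1 is not conditioned on; V_5 is a collider and its descendant V_7 is conditioned on, which opens it — no node blocks this path, so it is active.
Path 4: V_3 → V_6 ← V_2 → V_5 ← V_4
  V_6 is a collider and V_6 is conditioned on, which opens it; V_2 is a fork and V_2 is not conditioned on; V_5 is a collider and its descendant V_7 is conditioned on, which opens it — no node blocks this path, so it is active.
Path 5: V_3 → V_6 ← V_2 ← V_1 → V_5 ← V_4
  V_6 is a collider and V_6 is conditioned on, which opens it; V_2 is a chain and V_2 is not conditioned on; V_1 is a fork and V_1 is not conditioned on; V_5 is a collider and its descendant V_7 is conditioned on, which opens it — no node blocks this path, so it is active.
Path 6: V_3 → V_6 → V_7 ← V_5 ← V_4
  V_6 is a chain here and V_6 is conditioned on, so the path is blocked at V_6.
Since the path V_3 ← V_2 → V_5 ← V_4 is active, V_3 and V_4 are not d-separated given {V_6, V_7}.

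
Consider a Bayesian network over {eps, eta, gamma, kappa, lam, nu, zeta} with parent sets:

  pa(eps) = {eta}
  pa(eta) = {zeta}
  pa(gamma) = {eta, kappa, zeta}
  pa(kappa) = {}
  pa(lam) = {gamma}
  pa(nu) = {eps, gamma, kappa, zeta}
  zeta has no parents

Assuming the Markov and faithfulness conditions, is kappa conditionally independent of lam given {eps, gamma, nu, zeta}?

We examine all 6 paths between kappa and lam:
Path 1: kappa → gamma → lam
  gamma is a chain here and gamma is conditioned on, so the path is blocked at gamma.
Path 2: kappa → nu ← gamma → lam
  gamma is a fork here and gamma is conditioned on, so the path is blocked at gamma.
Path 3: kappa → nu ← eps ← eta → gamma → lam
  eps is a chain here and eps is conditioned on, so the path is blocked at eps.
Path 4: kappa → nu ← eps ← eta ← zeta → gamma → lam
  eps is a chain here and eps is conditioned on, so the path is blocked at eps.
Path 5: kappa → nu ← zeta → gamma → lam
  zeta is a fork here and zeta is conditioned on, so the path is blocked at zeta.
Path 6: kappa → nu ← zeta → eta → gamma → lam
  zeta is a fork here and zeta is conditioned on, so the path is blocked at zeta.
Every path is blocked, so kappa and lam are d-separated given {eps, gamma, nu, zeta}.

Yes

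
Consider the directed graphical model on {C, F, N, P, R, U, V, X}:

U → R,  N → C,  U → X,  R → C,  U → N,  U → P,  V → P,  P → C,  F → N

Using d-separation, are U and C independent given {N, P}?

3 paths connect U and C; each must be blocked for d-separation to hold:
Path 1: U → R → C
  R is a chain and R is not conditioned on — no node blocks this path, so it is active.
Path 2: U → N → C
  N is a chain here and N is conditioned on, so the path is blocked at N.
Path 3: U → P → C
  P is a chain here and P is conditioned on, so the path is blocked at P.
At least one path is unblocked, so d-separation fails.

No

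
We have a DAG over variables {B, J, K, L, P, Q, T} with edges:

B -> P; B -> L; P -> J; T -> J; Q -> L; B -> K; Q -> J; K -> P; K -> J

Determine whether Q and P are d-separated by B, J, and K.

No — Q and P are not d-separated given {B, J, K}.

We examine all 6 paths between Q and P:
Path 1: Q → L ← B → P
  L is a collider here and neither L nor any of its descendants is conditioned on, so the collider stays closed — the path is blocked at L.
Path 2: Q → L ← B → K → P
  L is a collider here and neither L nor any of its descendants is conditioned on, so the collider stays closed — the path is blocked at L.
Path 3: Q → L ← B → K → J ← P
  L is a collider here and neither L nor any of its descendants is conditioned on, so the collider stays closed — the path is blocked at L.
Path 4: Q → J ← P
  J is a collider and J is conditioned on, which opens it — no node blocks this path, so it is active.
Path 5: Q → J ← K → P
  K is a fork here and K is conditioned on, so the path is blocked at K.
Path 6: Q → J ← K ← B → P
  K is a chain here and K is conditioned on, so the path is blocked at K.
Since the path Q → J ← P is active, Q and P are not d-separated given {B, J, K}.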